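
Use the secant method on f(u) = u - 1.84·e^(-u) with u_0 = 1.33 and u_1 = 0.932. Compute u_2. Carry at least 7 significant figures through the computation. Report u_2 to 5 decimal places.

f(u_0) = 0.843362, f(u_1) = 0.207472
u_2 = 0.932000 - (0.207472)·(0.932000 - 1.330000)/(0.207472 - (0.843362)) = 0.802145; f(u_2) = -0.022849

0.80214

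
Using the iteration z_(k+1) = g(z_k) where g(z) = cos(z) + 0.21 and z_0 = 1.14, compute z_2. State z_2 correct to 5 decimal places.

1.01944

z_1 = g(1.140000) = 0.627595
z_2 = g(0.627595) = 1.019442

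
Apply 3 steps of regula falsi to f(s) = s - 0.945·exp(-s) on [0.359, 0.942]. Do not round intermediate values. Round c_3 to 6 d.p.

f(0.359000) = -0.300964, f(0.942000) = 0.573594
step 1: c = 0.559629, f(c) = 0.019636 > 0 → new bracket [0.359000, 0.559629]
step 2: c = 0.547341, f(c) = 0.000672 > 0 → new bracket [0.359000, 0.547341]
step 3: c = 0.546922, f(c) = 0.000023 > 0 → new bracket [0.359000, 0.546922]

0.546922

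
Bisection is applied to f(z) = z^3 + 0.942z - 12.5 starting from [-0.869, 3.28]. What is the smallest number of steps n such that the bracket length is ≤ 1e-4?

16

Initial width b − a = 3.28 − -0.869 = 4.149000.
After n steps the width is (b−a)/2^n; need (b−a)/2^n ≤ 1e-4.
So n ≥ log₂(4.149000/1e-4) = log₂(41490.0000) ≈ 15.3405.
Hence n = 16.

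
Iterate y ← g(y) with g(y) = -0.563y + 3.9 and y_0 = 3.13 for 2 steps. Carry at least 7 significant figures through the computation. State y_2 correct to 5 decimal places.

y_1 = g(3.130000) = 2.137810
y_2 = g(2.137810) = 2.696413

2.69641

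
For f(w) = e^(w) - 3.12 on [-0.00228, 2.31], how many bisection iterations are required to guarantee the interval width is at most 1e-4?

Initial width b − a = 2.31 − -0.00228 = 2.312280.
After n steps the width is (b−a)/2^n; need (b−a)/2^n ≤ 1e-4.
So n ≥ log₂(2.312280/1e-4) = log₂(23122.8000) ≈ 14.4970.
Hence n = 15.

15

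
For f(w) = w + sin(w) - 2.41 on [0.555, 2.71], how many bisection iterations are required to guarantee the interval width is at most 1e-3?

12

Initial width b − a = 2.71 − 0.555 = 2.155000.
After n steps the width is (b−a)/2^n; need (b−a)/2^n ≤ 1e-3.
So n ≥ log₂(2.155000/1e-3) = log₂(2155.0000) ≈ 11.0735.
Hence n = 12.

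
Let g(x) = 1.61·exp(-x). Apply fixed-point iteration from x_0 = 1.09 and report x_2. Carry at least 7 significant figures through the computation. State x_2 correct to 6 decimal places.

x_1 = g(1.090000) = 0.541309
x_2 = g(0.541309) = 0.936998

0.936998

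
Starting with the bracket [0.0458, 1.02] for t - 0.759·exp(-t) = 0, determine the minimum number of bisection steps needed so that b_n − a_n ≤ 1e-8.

27

Initial width b − a = 1.02 − 0.0458 = 0.974200.
After n steps the width is (b−a)/2^n; need (b−a)/2^n ≤ 1e-8.
So n ≥ log₂(0.974200/1e-8) = log₂(97420000.0000) ≈ 26.5377.
Hence n = 27.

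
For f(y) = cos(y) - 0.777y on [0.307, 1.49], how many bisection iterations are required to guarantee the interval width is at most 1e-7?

24

Initial width b − a = 1.49 − 0.307 = 1.183000.
After n steps the width is (b−a)/2^n; need (b−a)/2^n ≤ 1e-7.
So n ≥ log₂(1.183000/1e-7) = log₂(11830000.0000) ≈ 23.4959.
Hence n = 24.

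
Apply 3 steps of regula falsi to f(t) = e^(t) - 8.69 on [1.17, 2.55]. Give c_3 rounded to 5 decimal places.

False-position update: c = (a·f(b) − b·f(a))/(f(b) − f(a)); replace the endpoint whose sign matches f(c).
f(1.170000) = -5.468007, f(2.550000) = 4.117104
step 1: c = 1.957247, f(c) = -1.610190 < 0 → new bracket [1.957247, 2.550000]
step 2: c = 2.123896, f(c) = -0.326345 < 0 → new bracket [2.123896, 2.550000]
step 3: c = 2.155190, f(c) = -0.060467 < 0 → new bracket [2.155190, 2.550000]

2.15519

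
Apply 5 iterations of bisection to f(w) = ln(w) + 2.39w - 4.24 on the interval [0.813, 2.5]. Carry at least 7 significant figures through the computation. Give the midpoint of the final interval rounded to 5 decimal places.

f(0.813000) = -2.503954, f(2.500000) = 2.651291 (opposite signs)
step 1: m = 1.656500, f(m) = 0.223742 > 0 → root in [0.813000, 1.656500]
step 2: m = 1.234750, f(m) = -1.078079 < 0 → root in [1.234750, 1.656500]
step 3: m = 1.445625, f(m) = -0.416414 < 0 → root in [1.445625, 1.656500]
step 4: m = 1.551063, f(m) = -0.094020 < 0 → root in [1.551063, 1.656500]
step 5: m = 1.603781, f(m) = 0.065401 > 0 → root in [1.551063, 1.603781]
Midpoint of [1.551063, 1.603781] = 1.577422

1.57742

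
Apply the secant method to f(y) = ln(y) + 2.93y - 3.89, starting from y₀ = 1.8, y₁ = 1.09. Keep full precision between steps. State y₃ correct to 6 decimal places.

f(y_0) = 1.971787, f(y_1) = -0.610122
y_2 = 1.090000 - (-0.610122)·(1.090000 - 1.800000)/(-0.610122 - (1.971787)) = 1.257778; f(y_2) = 0.024635
y_3 = 1.257778 - (0.024635)·(1.257778 - 1.090000)/(0.024635 - (-0.610122)) = 1.251266; f(y_3) = 0.000366

1.251266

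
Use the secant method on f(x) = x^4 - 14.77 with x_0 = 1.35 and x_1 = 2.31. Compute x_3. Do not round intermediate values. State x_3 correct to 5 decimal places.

f(x_0) = -11.448494, f(x_1) = 13.703963
x_2 = 2.310000 - (13.703963)·(2.310000 - 1.350000)/(13.703963 - (-11.448494)) = 1.786957; f(x_2) = -4.573365
x_3 = 1.786957 - (-4.573365)·(1.786957 - 2.310000)/(-4.573365 - (13.703963)) = 1.917834; f(x_3) = -1.241688

1.91783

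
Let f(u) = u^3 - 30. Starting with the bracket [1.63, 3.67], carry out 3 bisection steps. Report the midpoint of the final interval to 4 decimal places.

3.0325

f(1.630000) = -25.669253, f(3.670000) = 19.430863 (opposite signs)
step 1: m = 2.650000, f(m) = -11.390375 < 0 → root in [2.650000, 3.670000]
step 2: m = 3.160000, f(m) = 1.554496 > 0 → root in [2.650000, 3.160000]
step 3: m = 2.905000, f(m) = -5.484632 < 0 → root in [2.905000, 3.160000]
Midpoint of [2.905000, 3.160000] = 3.032500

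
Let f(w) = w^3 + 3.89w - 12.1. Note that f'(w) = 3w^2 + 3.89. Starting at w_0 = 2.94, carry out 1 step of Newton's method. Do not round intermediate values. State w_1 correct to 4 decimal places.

Newton update: w ← w − f(w)/f'(w).
w_0 = 2.940000: f = 24.748784, f' = 29.820800 → w_1 = 2.940000 - (24.748784)/(29.820800) = 2.110083

2.1101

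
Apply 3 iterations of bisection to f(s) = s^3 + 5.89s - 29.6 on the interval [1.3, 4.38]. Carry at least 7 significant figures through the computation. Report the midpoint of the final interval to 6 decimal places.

2.647500

f(1.300000) = -19.746000, f(4.380000) = 80.225872 (opposite signs)
step 1: m = 2.840000, f(m) = 10.033904 > 0 → root in [1.300000, 2.840000]
step 2: m = 2.070000, f(m) = -8.537957 < 0 → root in [2.070000, 2.840000]
step 3: m = 2.455000, f(m) = -0.343704 < 0 → root in [2.455000, 2.840000]
Midpoint of [2.455000, 2.840000] = 2.647500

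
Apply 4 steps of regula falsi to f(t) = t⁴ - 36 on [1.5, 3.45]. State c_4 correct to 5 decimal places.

f(1.500000) = -30.937500, f(3.450000) = 105.669506
step 1: c = 1.941618, f(c) = -21.787999 < 0 → new bracket [1.941618, 3.450000]
step 2: c = 2.199466, f(c) = -12.597145 < 0 → new bracket [2.199466, 3.450000]
step 3: c = 2.332666, f(c) = -6.391913 < 0 → new bracket [2.332666, 3.450000]
step 4: c = 2.396398, f(c) = -3.021119 < 0 → new bracket [2.396398, 3.450000]

2.39640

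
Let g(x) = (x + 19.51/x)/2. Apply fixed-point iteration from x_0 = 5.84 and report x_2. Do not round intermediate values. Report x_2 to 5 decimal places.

x_1 = g(5.840000) = 4.590377
x_2 = g(4.590377) = 4.420286

4.42029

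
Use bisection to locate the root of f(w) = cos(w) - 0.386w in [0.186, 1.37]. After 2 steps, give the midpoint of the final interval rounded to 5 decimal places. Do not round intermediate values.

f(0.186000) = 0.910956, f(1.370000) = -0.329370 (opposite signs)
step 1: m = 0.778000, f(m) = 0.412011 > 0 → root in [0.778000, 1.370000]
step 2: m = 1.074000, f(m) = 0.062048 > 0 → root in [1.074000, 1.370000]
Midpoint of [1.074000, 1.370000] = 1.222000

1.22200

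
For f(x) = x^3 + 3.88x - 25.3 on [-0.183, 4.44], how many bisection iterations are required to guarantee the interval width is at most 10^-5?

Initial width b − a = 4.44 − -0.183 = 4.623000.
After n steps the width is (b−a)/2^n; need (b−a)/2^n ≤ 10^-5.
So n ≥ log₂(4.623000/10^-5) = log₂(462300.0000) ≈ 18.8185.
Hence n = 19.

19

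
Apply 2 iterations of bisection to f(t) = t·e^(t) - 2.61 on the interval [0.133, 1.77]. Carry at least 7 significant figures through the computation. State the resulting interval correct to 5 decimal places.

[0.95150, 1.36075]

f(0.133000) = -2.458081, f(1.770000) = 7.781410 (opposite signs)
step 1: m = 0.951500, f(m) = -0.146004 < 0 → root in [0.951500, 1.770000]
step 2: m = 1.360750, f(m) = 2.695723 > 0 → root in [0.951500, 1.360750]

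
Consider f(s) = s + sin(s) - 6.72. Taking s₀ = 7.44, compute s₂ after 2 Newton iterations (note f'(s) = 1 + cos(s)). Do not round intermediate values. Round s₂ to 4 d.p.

6.5016

s_0 = 7.440000: f = 1.635526, f' = 1.402258 → s_1 = 7.440000 - (1.635526)/(1.402258) = 6.273648
s_1 = 6.273648: f = -0.455890, f' = 1.999955 → s_2 = 6.273648 - (-0.455890)/(1.999955) = 6.501598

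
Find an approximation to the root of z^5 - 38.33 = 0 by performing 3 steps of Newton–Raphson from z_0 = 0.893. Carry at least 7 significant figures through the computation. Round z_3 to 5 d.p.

f'(z) = 5z^4
z_0 = 0.893000: f = -37.762119, f' = 3.179625 → z_1 = 0.893000 - (-37.762119)/(3.179625) = 12.769282
z_1 = 12.769282: f = 339455.952826, f' = 132933.970447 → z_2 = 12.769282 - (339455.952826)/(132933.970447) = 10.215714
z_2 = 10.215714: f = 111222.857451, f' = 54455.902108 → z_3 = 10.215714 - (111222.857451)/(54455.902108) = 8.173275

8.17328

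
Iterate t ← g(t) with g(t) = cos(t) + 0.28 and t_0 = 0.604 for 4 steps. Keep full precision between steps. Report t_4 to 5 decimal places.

t_1 = g(0.604000) = 1.103070
t_2 = g(1.103070) = 0.730858
t_3 = g(0.730858) = 1.024602
t_4 = g(1.024602) = 0.799439

0.79944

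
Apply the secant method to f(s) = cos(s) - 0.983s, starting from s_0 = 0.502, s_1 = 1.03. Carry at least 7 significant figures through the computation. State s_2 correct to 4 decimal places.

f(s_0) = 0.383156, f(s_1) = -0.497671
s_2 = 1.030000 - (-0.497671)·(1.030000 - 0.502000)/(-0.497671 - (0.383156)) = 0.731678; f(s_2) = 0.024815

0.7317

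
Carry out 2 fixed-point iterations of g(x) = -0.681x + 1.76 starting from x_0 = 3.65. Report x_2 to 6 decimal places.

2.254168

x_1 = g(3.650000) = -0.725650
x_2 = g(-0.725650) = 2.254168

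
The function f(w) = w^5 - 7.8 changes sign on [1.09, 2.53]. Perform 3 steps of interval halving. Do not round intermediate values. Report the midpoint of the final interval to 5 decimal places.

f(1.090000) = -6.261376, f(2.530000) = 95.857948 (opposite signs)
step 1: m = 1.810000, f(m) = 11.626424 > 0 → root in [1.090000, 1.810000]
step 2: m = 1.450000, f(m) = -1.390266 < 0 → root in [1.450000, 1.810000]
step 3: m = 1.630000, f(m) = 3.706362 > 0 → root in [1.450000, 1.630000]
Midpoint of [1.450000, 1.630000] = 1.540000

1.54000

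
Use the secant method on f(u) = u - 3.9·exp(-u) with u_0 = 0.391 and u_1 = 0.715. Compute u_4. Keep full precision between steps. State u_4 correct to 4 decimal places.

1.1880

Secant update: u_(k+1) = u_k − f(u_k)·(u_k − u_(k-1))/(f(u_k) − f(u_(k-1))).
f(u_0) = -2.246883, f(u_1) = -1.192849
u_2 = 0.715000 - (-1.192849)·(0.715000 - 0.391000)/(-1.192849 - (-2.246883)) = 1.081671; f(u_2) = -0.240541
u_3 = 1.081671 - (-0.240541)·(1.081671 - 0.715000)/(-0.240541 - (-1.192849)) = 1.174287; f(u_3) = -0.030966
u_4 = 1.174287 - (-0.030966)·(1.174287 - 1.081671)/(-0.030966 - (-0.240541)) = 1.187972; f(u_4) = -0.000900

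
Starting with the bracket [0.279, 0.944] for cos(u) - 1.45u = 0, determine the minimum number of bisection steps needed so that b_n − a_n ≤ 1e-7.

Initial width b − a = 0.944 − 0.279 = 0.665000.
After n steps the width is (b−a)/2^n; need (b−a)/2^n ≤ 1e-7.
So n ≥ log₂(0.665000/1e-7) = log₂(6650000.0000) ≈ 22.6649.
Hence n = 23.

23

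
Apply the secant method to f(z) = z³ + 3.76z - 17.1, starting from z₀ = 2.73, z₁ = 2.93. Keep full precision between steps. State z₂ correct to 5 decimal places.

2.24393

f(z_0) = 13.511217, f(z_1) = 19.070557
z_2 = 2.930000 - (19.070557)·(2.930000 - 2.730000)/(19.070557 - (13.511217)) = 2.243927; f(z_2) = 2.635811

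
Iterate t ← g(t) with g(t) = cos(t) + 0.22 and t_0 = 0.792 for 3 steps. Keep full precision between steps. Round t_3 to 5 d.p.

t_1 = g(0.792000) = 0.922423
t_2 = g(0.922423) = 0.823890
t_3 = g(0.823890) = 0.899372

0.89937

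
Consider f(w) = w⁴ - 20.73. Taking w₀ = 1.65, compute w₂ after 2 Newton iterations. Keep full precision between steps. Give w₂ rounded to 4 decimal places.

Newton update: w ← w − f(w)/f'(w).
f'(w) = 4w³
w_0 = 1.650000: f = -13.317994, f' = 17.968500 → w_1 = 1.650000 - (-13.317994)/(17.968500) = 2.391186
w_1 = 2.391186: f = 11.962878, f' = 54.688985 → w_2 = 2.391186 - (11.962878)/(54.688985) = 2.172442

2.1724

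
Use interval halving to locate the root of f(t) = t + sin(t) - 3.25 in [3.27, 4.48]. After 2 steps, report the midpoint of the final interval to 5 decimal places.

f(3.270000) = -0.108055, f(4.480000) = 0.256881 (opposite signs)
step 1: m = 3.875000, f(m) = -0.044405 < 0 → root in [3.875000, 4.480000]
step 2: m = 4.177500, f(m) = 0.067175 > 0 → root in [3.875000, 4.177500]
Midpoint of [3.875000, 4.177500] = 4.026250

4.02625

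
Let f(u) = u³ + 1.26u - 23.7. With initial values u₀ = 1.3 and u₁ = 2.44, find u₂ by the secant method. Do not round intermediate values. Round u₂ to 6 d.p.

Secant update: u_(k+1) = u_k − f(u_k)·(u_k − u_(k-1))/(f(u_k) − f(u_(k-1))).
f(u_0) = -19.865000, f(u_1) = -6.098816
u_2 = 2.440000 - (-6.098816)·(2.440000 - 1.300000)/(-6.098816 - (-19.865000)) = 2.945053; f(u_2) = 5.554200

2.945053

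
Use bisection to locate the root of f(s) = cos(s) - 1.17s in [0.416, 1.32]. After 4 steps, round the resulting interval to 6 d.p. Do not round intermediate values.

f(0.416000) = 0.427993, f(1.320000) = -1.296225 (opposite signs)
step 1: m = 0.868000, f(m) = -0.369206 < 0 → root in [0.416000, 0.868000]
step 2: m = 0.642000, f(m) = 0.049760 > 0 → root in [0.642000, 0.868000]
step 3: m = 0.755000, f(m) = -0.155078 < 0 → root in [0.642000, 0.755000]
step 4: m = 0.698500, f(m) = -0.051437 < 0 → root in [0.642000, 0.698500]

[0.642000, 0.698500]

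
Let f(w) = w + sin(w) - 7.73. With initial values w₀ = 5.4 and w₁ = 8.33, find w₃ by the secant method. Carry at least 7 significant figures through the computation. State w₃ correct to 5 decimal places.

Secant update: w_(k+1) = w_k − f(w_k)·(w_k − w_(k-1))/(f(w_k) − f(w_(k-1))).
f(w_0) = -3.102764, f(w_1) = 1.488827
w_2 = 8.330000 - (1.488827)·(8.330000 - 5.400000)/(1.488827 - (-3.102764)) = 7.379945; f(w_2) = 0.539679
w_3 = 7.379945 - (0.539679)·(7.379945 - 8.330000)/(0.539679 - (1.488827)) = 6.839751; f(w_3) = -0.361975

6.83975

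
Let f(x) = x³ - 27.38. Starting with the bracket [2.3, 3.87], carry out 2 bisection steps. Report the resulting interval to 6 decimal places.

[2.692500, 3.085000]

f(2.300000) = -15.213000, f(3.870000) = 30.580603 (opposite signs)
step 1: m = 3.085000, f(m) = 1.980639 > 0 → root in [2.300000, 3.085000]
step 2: m = 2.692500, f(m) = -7.860570 < 0 → root in [2.692500, 3.085000]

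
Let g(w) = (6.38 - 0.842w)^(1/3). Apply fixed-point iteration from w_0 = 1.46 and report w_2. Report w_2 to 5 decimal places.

1.70148

w_1 = g(1.460000) = 1.726984
w_2 = g(1.726984) = 1.701484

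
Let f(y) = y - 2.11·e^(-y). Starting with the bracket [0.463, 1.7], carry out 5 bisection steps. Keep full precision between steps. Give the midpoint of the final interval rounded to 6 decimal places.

0.868891

f(0.463000) = -0.865018, f(1.700000) = 1.314538 (opposite signs)
step 1: m = 1.081500, f(m) = 0.366027 > 0 → root in [0.463000, 1.081500]
step 2: m = 0.772250, f(m) = -0.202512 < 0 → root in [0.772250, 1.081500]
step 3: m = 0.926875, f(m) = 0.091761 > 0 → root in [0.772250, 0.926875]
step 4: m = 0.849562, f(m) = -0.052678 < 0 → root in [0.849562, 0.926875]
step 5: m = 0.888219, f(m) = 0.020190 > 0 → root in [0.849562, 0.888219]
Midpoint of [0.849562, 0.888219] = 0.868891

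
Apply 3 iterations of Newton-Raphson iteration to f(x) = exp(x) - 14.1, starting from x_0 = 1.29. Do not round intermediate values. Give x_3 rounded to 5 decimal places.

2.86472

Newton update: x ← x − f(x)/f'(x).
f'(x) = exp(x)
x_0 = 1.290000: f = -10.467213, f' = 3.632787 → x_1 = 1.290000 - (-10.467213)/(3.632787) = 4.171318
x_1 = 4.171318: f = 50.700806, f' = 64.800806 → x_2 = 4.171318 - (50.700806)/(64.800806) = 3.388908
x_2 = 3.388908: f = 15.533573, f' = 29.633573 → x_3 = 3.388908 - (15.533573)/(29.633573) = 2.864720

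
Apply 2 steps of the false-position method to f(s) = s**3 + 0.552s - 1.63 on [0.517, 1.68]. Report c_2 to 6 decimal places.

f(0.517000) = -1.206428, f(1.680000) = 4.038992
step 1: c = 0.784486, f(c) = -0.714177 < 0 → new bracket [0.784486, 1.680000]
step 2: c = 0.919039, f(c) = -0.346439 < 0 → new bracket [0.919039, 1.680000]

0.919039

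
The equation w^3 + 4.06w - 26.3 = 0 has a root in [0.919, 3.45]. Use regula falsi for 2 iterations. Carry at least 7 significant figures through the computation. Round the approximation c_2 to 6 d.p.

2.381891

f(0.919000) = -21.792708, f(3.450000) = 28.770625
step 1: c = 2.009857, f(c) = -10.021119 < 0 → new bracket [2.009857, 3.450000]
step 2: c = 2.381891, f(c) = -3.116099 < 0 → new bracket [2.381891, 3.450000]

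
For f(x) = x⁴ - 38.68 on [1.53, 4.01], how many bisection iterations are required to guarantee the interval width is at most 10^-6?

22

Initial width b − a = 4.01 − 1.53 = 2.480000.
After n steps the width is (b−a)/2^n; need (b−a)/2^n ≤ 10^-6.
So n ≥ log₂(2.480000/10^-6) = log₂(2480000.0000) ≈ 21.2419.
Hence n = 22.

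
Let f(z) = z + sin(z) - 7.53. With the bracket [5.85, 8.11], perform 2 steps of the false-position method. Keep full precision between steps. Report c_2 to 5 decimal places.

False-position update: c = (a·f(b) − b·f(a))/(f(b) − f(a)); replace the endpoint whose sign matches f(c).
f(5.850000) = -2.099764, f(8.110000) = 1.547406
step 1: c = 7.151137, f(c) = 0.384143 > 0 → new bracket [5.850000, 7.151137]
step 2: c = 6.949912, f(c) = 0.038330 > 0 → new bracket [5.850000, 6.949912]

6.94991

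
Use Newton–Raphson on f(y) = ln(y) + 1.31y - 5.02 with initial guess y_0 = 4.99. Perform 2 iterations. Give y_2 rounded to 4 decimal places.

2.9946

f'(y) = 1/y + 1.31
y_0 = 4.990000: f = 3.124336, f' = 1.510401 → y_1 = 4.990000 - (3.124336)/(1.510401) = 2.921452
y_1 = 2.921452: f = -0.120816, f' = 1.652295 → y_2 = 2.921452 - (-0.120816)/(1.652295) = 2.994573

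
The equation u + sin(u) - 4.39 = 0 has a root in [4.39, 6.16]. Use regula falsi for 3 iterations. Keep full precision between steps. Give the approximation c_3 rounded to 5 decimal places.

5.24277

f(4.390000) = -0.948481, f(6.160000) = 1.647126
step 1: c = 5.036790, f(c) = -0.301052 < 0 → new bracket [5.036790, 6.160000]
step 2: c = 5.210360, f(c) = -0.058194 < 0 → new bracket [5.210360, 6.160000]
step 3: c = 5.242766, f(c) = -0.009850 < 0 → new bracket [5.242766, 6.160000]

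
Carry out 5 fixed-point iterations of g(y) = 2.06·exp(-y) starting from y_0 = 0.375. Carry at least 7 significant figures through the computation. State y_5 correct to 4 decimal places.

1.1413

y_1 = g(0.375000) = 1.415816
y_2 = g(1.415816) = 0.500019
y_3 = g(0.500019) = 1.249430
y_4 = g(1.249430) = 0.590536
y_5 = g(0.590536) = 1.141302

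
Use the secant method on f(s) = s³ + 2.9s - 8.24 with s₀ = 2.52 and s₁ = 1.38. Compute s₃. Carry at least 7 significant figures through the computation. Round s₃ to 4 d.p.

1.5573

f(s_0) = 15.071008, f(s_1) = -1.609928
s_2 = 1.380000 - (-1.609928)·(1.380000 - 2.520000)/(-1.609928 - (15.071008)) = 1.490025; f(s_2) = -0.610813
s_3 = 1.490025 - (-0.610813)·(1.490025 - 1.380000)/(-0.610813 - (-1.609928)) = 1.557289; f(s_3) = 0.052797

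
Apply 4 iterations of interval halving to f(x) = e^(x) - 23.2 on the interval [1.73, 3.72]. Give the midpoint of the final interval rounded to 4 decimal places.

f(1.730000) = -17.559346, f(3.720000) = 18.064394 (opposite signs)
step 1: m = 2.725000, f(m) = -7.943586 < 0 → root in [2.725000, 3.720000]
step 2: m = 3.222500, f(m) = 1.890769 > 0 → root in [2.725000, 3.222500]
step 3: m = 2.973750, f(m) = -3.634848 < 0 → root in [2.973750, 3.222500]
step 4: m = 3.098125, f(m) = -1.043631 < 0 → root in [3.098125, 3.222500]
Midpoint of [3.098125, 3.222500] = 3.160312

3.1603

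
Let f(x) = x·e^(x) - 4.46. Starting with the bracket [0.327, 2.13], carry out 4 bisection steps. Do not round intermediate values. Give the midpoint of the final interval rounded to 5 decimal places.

f(0.327000) = -4.006516, f(2.130000) = 13.463666 (opposite signs)
step 1: m = 1.228500, f(m) = -0.263319 < 0 → root in [1.228500, 2.130000]
step 2: m = 1.679250, f(m) = 4.543355 > 0 → root in [1.228500, 1.679250]
step 3: m = 1.453875, f(m) = 1.762100 > 0 → root in [1.228500, 1.453875]
step 4: m = 1.341187, f(m) = 0.668139 > 0 → root in [1.228500, 1.341187]
Midpoint of [1.228500, 1.341187] = 1.284844

1.28484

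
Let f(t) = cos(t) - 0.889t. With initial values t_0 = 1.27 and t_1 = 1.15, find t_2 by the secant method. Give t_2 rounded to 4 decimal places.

f(t_0) = -0.832749, f(t_1) = -0.613863
t_2 = 1.150000 - (-0.613863)·(1.150000 - 1.270000)/(-0.613863 - (-0.832749)) = 0.813463; f(t_2) = -0.036182

0.8135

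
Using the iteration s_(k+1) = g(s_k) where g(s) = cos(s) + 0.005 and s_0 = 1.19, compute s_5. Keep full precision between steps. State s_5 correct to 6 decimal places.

0.679170

s_1 = g(1.190000) = 0.376660
s_2 = g(0.376660) = 0.934898
s_3 = g(0.934898) = 0.598900
s_4 = g(0.598900) = 0.830956
s_5 = g(0.830956) = 0.679170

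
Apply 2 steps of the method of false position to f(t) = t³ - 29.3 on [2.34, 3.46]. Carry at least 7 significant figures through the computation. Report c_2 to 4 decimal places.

f(2.340000) = -16.487096, f(3.460000) = 12.121736
step 1: c = 2.985449, f(c) = -2.690969 < 0 → new bracket [2.985449, 3.460000]
step 2: c = 3.071659, f(c) = -0.318622 < 0 → new bracket [3.071659, 3.460000]

3.0717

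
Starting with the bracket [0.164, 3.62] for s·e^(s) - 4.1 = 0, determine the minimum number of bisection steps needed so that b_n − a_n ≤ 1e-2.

Initial width b − a = 3.62 − 0.164 = 3.456000.
After n steps the width is (b−a)/2^n; need (b−a)/2^n ≤ 1e-2.
So n ≥ log₂(3.456000/1e-2) = log₂(345.6000) ≈ 8.4330.
Hence n = 9.

9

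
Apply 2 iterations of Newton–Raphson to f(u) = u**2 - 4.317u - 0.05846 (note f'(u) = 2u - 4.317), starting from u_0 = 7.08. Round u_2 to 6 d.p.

4.430817

Newton update: u ← u − f(u)/f'(u).
u_0 = 7.080000: f = 19.503580, f' = 9.843000 → u_1 = 7.080000 - (19.503580)/(9.843000) = 5.098533
u_1 = 5.098533: f = 3.926212, f' = 5.880066 → u_2 = 5.098533 - (3.926212)/(5.880066) = 4.430817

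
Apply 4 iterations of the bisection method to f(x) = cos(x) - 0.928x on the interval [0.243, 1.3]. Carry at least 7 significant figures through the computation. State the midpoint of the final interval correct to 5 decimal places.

0.80453

f(0.243000) = 0.745116, f(1.300000) = -0.938901 (opposite signs)
step 1: m = 0.771500, f(m) = 0.000914 > 0 → root in [0.771500, 1.300000]
step 2: m = 1.035750, f(m) = -0.451295 < 0 → root in [0.771500, 1.035750]
step 3: m = 0.903625, f(m) = -0.219798 < 0 → root in [0.771500, 0.903625]
step 4: m = 0.837563, f(m) = -0.107982 < 0 → root in [0.771500, 0.837563]
Midpoint of [0.771500, 0.837563] = 0.804531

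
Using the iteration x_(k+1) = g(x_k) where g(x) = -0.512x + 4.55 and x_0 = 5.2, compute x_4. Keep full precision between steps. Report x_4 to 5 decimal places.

3.15981

x_1 = g(5.200000) = 1.887600
x_2 = g(1.887600) = 3.583549
x_3 = g(3.583549) = 2.715223
x_4 = g(2.715223) = 3.159806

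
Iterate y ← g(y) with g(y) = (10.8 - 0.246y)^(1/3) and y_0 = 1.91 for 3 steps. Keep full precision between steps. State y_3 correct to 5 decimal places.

2.17333

y_1 = g(1.910000) = 2.177887
y_2 = g(2.177887) = 2.173246
y_3 = g(2.173246) = 2.173327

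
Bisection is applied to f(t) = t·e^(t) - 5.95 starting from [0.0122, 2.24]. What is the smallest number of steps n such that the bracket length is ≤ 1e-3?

Initial width b − a = 2.24 − 0.0122 = 2.227800.
After n steps the width is (b−a)/2^n; need (b−a)/2^n ≤ 1e-3.
So n ≥ log₂(2.227800/1e-3) = log₂(2227.8000) ≈ 11.1214.
Hence n = 12.

12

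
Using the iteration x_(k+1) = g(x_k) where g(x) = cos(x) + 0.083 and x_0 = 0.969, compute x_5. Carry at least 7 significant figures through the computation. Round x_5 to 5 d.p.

0.75454

x_1 = g(0.969000) = 0.649124
x_2 = g(0.649124) = 0.879614
x_3 = g(0.879614) = 0.720449
x_4 = g(0.720449) = 0.834510
x_5 = g(0.834510) = 0.754541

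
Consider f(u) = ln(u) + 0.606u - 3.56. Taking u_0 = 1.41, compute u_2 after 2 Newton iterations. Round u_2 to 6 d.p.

3.698565

f'(u) = 1/u + 0.606
u_0 = 1.410000: f = -2.361950, f' = 1.315220 → u_1 = 1.410000 - (-2.361950)/(1.315220) = 3.205860
u_1 = 3.205860: f = -0.452269, f' = 0.917929 → u_2 = 3.205860 - (-0.452269)/(0.917929) = 3.698565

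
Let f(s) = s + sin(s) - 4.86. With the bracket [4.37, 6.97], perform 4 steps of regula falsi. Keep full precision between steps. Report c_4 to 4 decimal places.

False-position update: c = (a·f(b) − b·f(a))/(f(b) − f(a)); replace the endpoint whose sign matches f(c).
f(4.370000) = -1.431955, f(6.970000) = 2.744077
step 1: c = 5.261536, f(c) = -0.451434 < 0 → new bracket [5.261536, 6.970000]
step 2: c = 5.502893, f(c) = -0.060594 < 0 → new bracket [5.502893, 6.970000]
step 3: c = 5.534589, f(c) = -0.006021 < 0 → new bracket [5.534589, 6.970000]
step 4: c = 5.537732, f(c) = -0.000573 < 0 → new bracket [5.537732, 6.970000]

5.5377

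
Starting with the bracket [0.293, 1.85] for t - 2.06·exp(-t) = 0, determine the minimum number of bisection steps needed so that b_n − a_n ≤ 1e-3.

Initial width b − a = 1.85 − 0.293 = 1.557000.
After n steps the width is (b−a)/2^n; need (b−a)/2^n ≤ 1e-3.
So n ≥ log₂(1.557000/1e-3) = log₂(1557.0000) ≈ 10.6046.
Hence n = 11.

11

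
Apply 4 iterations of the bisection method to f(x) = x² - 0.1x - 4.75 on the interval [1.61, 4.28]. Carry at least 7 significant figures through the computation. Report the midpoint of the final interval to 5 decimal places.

f(1.610000) = -2.318900, f(4.280000) = 13.140400 (opposite signs)
step 1: m = 2.945000, f(m) = 3.628525 > 0 → root in [1.610000, 2.945000]
step 2: m = 2.277500, f(m) = 0.209256 > 0 → root in [1.610000, 2.277500]
step 3: m = 1.943750, f(m) = -1.166211 < 0 → root in [1.943750, 2.277500]
step 4: m = 2.110625, f(m) = -0.506325 < 0 → root in [2.110625, 2.277500]
Midpoint of [2.110625, 2.277500] = 2.194063

2.19406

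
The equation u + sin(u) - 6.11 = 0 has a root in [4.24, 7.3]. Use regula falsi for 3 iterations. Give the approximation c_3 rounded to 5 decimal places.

False-position update: c = (a·f(b) − b·f(a))/(f(b) − f(a)); replace the endpoint whose sign matches f(c).
f(4.240000) = -2.760484, f(7.300000) = 2.040437
step 1: c = 5.999471, f(c) = -0.390452 < 0 → new bracket [5.999471, 7.300000]
step 2: c = 6.208364, f(c) = 0.023612 > 0 → new bracket [5.999471, 6.208364]
step 3: c = 6.196452, f(c) = -0.000173 < 0 → new bracket [6.196452, 6.208364]

6.19645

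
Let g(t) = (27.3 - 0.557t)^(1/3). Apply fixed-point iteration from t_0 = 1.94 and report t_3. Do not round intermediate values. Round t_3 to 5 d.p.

t_1 = g(1.940000) = 2.970806
t_2 = g(2.970806) = 2.948961
t_3 = g(2.948961) = 2.949427

2.94943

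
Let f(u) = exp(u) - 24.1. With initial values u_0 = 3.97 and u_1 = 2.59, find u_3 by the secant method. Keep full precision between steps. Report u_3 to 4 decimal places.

f(u_0) = 28.884531, f(u_1) = -10.770228
u_2 = 2.590000 - (-10.770228)·(2.590000 - 3.970000)/(-10.770228 - (28.884531)) = 2.964808; f(u_2) = -4.709023
u_3 = 2.964808 - (-4.709023)·(2.964808 - 2.590000)/(-4.709023 - (-10.770228)) = 3.256001; f(u_3) = 1.845562

3.2560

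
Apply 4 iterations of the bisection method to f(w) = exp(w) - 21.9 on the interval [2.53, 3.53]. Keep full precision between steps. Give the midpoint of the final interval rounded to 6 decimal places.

3.061250

f(2.530000) = -9.346494, f(3.530000) = 12.223968 (opposite signs)
step 1: m = 3.030000, f(m) = -1.202767 < 0 → root in [3.030000, 3.530000]
step 2: m = 3.280000, f(m) = 4.675773 > 0 → root in [3.030000, 3.280000]
step 3: m = 3.155000, f(m) = 1.553037 > 0 → root in [3.030000, 3.155000]
step 4: m = 3.092500, f(m) = 0.132089 > 0 → root in [3.030000, 3.092500]
Midpoint of [3.030000, 3.092500] = 3.061250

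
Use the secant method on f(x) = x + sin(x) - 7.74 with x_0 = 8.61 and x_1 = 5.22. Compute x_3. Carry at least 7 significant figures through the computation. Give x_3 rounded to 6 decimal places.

7.116345

f(x_0) = 1.597573, f(x_1) = -3.393908
x_2 = 5.220000 - (-3.393908)·(5.220000 - 8.610000)/(-3.393908 - (1.597573)) = 7.524997; f(x_2) = 0.731368
x_3 = 7.524997 - (0.731368)·(7.524997 - 5.220000)/(0.731368 - (-3.393908)) = 7.116345; f(x_3) = 0.116406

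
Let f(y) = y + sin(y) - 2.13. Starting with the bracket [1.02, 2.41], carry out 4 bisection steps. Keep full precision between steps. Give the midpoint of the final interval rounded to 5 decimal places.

1.23719

f(1.020000) = -0.257892, f(2.410000) = 0.948056 (opposite signs)
step 1: m = 1.715000, f(m) = 0.574621 > 0 → root in [1.020000, 1.715000]
step 2: m = 1.367500, f(m) = 0.216906 > 0 → root in [1.020000, 1.367500]
step 3: m = 1.193750, f(m) = -0.006494 < 0 → root in [1.193750, 1.367500]
step 4: m = 1.280625, f(m) = 0.108820 > 0 → root in [1.193750, 1.280625]
Midpoint of [1.193750, 1.280625] = 1.237188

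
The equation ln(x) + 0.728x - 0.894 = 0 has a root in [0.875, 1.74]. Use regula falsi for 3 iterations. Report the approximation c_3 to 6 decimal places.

1.098834

False-position update: c = (a·f(b) − b·f(a))/(f(b) − f(a)); replace the endpoint whose sign matches f(c).
f(0.875000) = -0.390531, f(1.740000) = 0.926605
step 1: c = 1.131473, f(c) = 0.053232 > 0 → new bracket [0.875000, 1.131473]
step 2: c = 1.100707, f(c) = 0.003268 > 0 → new bracket [0.875000, 1.100707]
step 3: c = 1.098834, f(c) = 0.000201 > 0 → new bracket [0.875000, 1.098834]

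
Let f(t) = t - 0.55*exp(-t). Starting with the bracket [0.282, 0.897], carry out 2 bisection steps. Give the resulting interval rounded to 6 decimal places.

f(0.282000) = -0.132851, f(0.897000) = 0.672715 (opposite signs)
step 1: m = 0.589500, f(m) = 0.284468 > 0 → root in [0.282000, 0.589500]
step 2: m = 0.435750, f(m) = 0.080021 > 0 → root in [0.282000, 0.435750]

[0.282000, 0.435750]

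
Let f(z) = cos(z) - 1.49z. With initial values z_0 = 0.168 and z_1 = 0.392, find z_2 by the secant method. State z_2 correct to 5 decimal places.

0.58459

f(z_0) = 0.735601, f(z_1) = 0.340067
z_2 = 0.392000 - (0.340067)·(0.392000 - 0.168000)/(0.340067 - (0.735601)) = 0.584588; f(z_2) = -0.037096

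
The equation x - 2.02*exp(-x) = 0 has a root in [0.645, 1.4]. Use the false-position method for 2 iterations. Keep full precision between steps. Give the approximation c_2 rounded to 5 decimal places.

f(0.645000) = -0.414818, f(1.400000) = 0.901874
step 1: c = 0.882860, f(c) = 0.047391 > 0 → new bracket [0.645000, 0.882860]
step 2: c = 0.858472, f(c) = 0.002377 > 0 → new bracket [0.645000, 0.858472]

0.85847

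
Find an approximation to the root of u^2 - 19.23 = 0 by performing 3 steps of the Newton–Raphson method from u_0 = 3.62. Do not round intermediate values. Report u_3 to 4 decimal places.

4.3852

f'(u) = 2u
u_0 = 3.620000: f = -6.125600, f' = 7.240000 → u_1 = 3.620000 - (-6.125600)/(7.240000) = 4.466077
u_1 = 4.466077: f = 0.715847, f' = 8.932155 → u_2 = 4.466077 - (0.715847)/(8.932155) = 4.385935
u_2 = 4.385935: f = 0.006423, f' = 8.771869 → u_3 = 4.385935 - (0.006423)/(8.771869) = 4.385202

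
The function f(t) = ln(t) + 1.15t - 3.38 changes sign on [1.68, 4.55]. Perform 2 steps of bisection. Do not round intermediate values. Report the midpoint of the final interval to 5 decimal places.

2.03875

f(1.680000) = -0.929206, f(4.550000) = 3.367627 (opposite signs)
step 1: m = 3.115000, f(m) = 1.338479 > 0 → root in [1.680000, 3.115000]
step 2: m = 2.397500, f(m) = 0.251552 > 0 → root in [1.680000, 2.397500]
Midpoint of [1.680000, 2.397500] = 2.038750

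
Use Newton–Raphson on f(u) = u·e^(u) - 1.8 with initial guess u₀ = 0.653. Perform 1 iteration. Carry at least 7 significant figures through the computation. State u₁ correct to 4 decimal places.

f'(u) = (u + 1)·e^(u)
u_0 = 0.653000: f = -0.545394, f' = 3.175902 → u_1 = 0.653000 - (-0.545394)/(3.175902) = 0.824729

0.8247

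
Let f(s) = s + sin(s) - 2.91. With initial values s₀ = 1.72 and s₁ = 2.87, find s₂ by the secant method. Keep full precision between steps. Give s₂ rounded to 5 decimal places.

2.25863

Secant update: s_(k+1) = s_k − f(s_k)·(s_k − s_(k-1))/(f(s_k) − f(s_(k-1))).
f(s_0) = -0.201110, f(s_1) = 0.228266
s_2 = 2.870000 - (0.228266)·(2.870000 - 1.720000)/(0.228266 - (-0.201110)) = 2.258634; f(s_2) = 0.121255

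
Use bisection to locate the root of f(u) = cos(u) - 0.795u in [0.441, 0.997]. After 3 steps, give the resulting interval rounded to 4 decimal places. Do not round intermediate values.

[0.7885, 0.8580]

f(0.441000) = 0.553730, f(0.997000) = -0.249791 (opposite signs)
step 1: m = 0.719000, f(m) = 0.180860 > 0 → root in [0.719000, 0.997000]
step 2: m = 0.858000, f(m) = -0.028158 < 0 → root in [0.719000, 0.858000]
step 3: m = 0.788500, f(m) = 0.078053 > 0 → root in [0.788500, 0.858000]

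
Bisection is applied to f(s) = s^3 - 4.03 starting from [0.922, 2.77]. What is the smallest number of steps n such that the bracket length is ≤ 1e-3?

Initial width b − a = 2.77 − 0.922 = 1.848000.
After n steps the width is (b−a)/2^n; need (b−a)/2^n ≤ 1e-3.
So n ≥ log₂(1.848000/1e-3) = log₂(1848.0000) ≈ 10.8517.
Hence n = 11.

11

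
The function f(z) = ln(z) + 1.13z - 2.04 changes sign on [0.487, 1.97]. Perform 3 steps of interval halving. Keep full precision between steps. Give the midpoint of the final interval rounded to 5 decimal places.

f(0.487000) = -2.209181, f(1.970000) = 0.864134 (opposite signs)
step 1: m = 1.228500, f(m) = -0.446001 < 0 → root in [1.228500, 1.970000]
step 2: m = 1.599250, f(m) = 0.236687 > 0 → root in [1.228500, 1.599250]
step 3: m = 1.413875, f(m) = -0.095987 < 0 → root in [1.413875, 1.599250]
Midpoint of [1.413875, 1.599250] = 1.506563

1.50656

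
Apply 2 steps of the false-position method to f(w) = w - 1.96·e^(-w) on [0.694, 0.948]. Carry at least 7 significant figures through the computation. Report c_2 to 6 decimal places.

False-position update: c = (a·f(b) − b·f(a))/(f(b) − f(a)); replace the endpoint whose sign matches f(c).
f(0.694000) = -0.285165, f(0.948000) = 0.188470
step 1: c = 0.846928, f(c) = 0.006617 > 0 → new bracket [0.694000, 0.846928]
step 2: c = 0.843460, f(c) = 0.000230 > 0 → new bracket [0.694000, 0.843460]

0.843460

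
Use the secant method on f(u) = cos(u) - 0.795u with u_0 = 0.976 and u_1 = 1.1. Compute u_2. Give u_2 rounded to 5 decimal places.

0.84581

f(u_0) = -0.215580, f(u_1) = -0.420904
u_2 = 1.100000 - (-0.420904)·(1.100000 - 0.976000)/(-0.420904 - (-0.215580)) = 0.845806; f(u_2) = -0.009288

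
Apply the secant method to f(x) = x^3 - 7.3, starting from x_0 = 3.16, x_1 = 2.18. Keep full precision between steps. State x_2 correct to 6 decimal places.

Secant update: x_(k+1) = x_k − f(x_k)·(x_k − x_(k-1))/(f(x_k) − f(x_(k-1))).
f(x_0) = 24.254496, f(x_1) = 3.060232
x_2 = 2.180000 - (3.060232)·(2.180000 - 3.160000)/(3.060232 - (24.254496)) = 2.038498; f(x_2) = 1.170928

2.038498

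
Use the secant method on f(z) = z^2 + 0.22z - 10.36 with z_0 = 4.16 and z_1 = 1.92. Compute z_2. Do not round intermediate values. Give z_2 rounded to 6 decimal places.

f(z_0) = 7.860800, f(z_1) = -6.251200
z_2 = 1.920000 - (-6.251200)·(1.920000 - 4.160000)/(-6.251200 - (7.860800)) = 2.912254; f(z_2) = -1.238081

2.912254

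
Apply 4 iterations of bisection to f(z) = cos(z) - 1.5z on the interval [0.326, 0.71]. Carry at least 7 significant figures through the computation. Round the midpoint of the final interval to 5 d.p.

f(0.326000) = 0.458331, f(0.710000) = -0.306638 (opposite signs)
step 1: m = 0.518000, f(m) = 0.091811 > 0 → root in [0.518000, 0.710000]
step 2: m = 0.614000, f(m) = -0.103650 < 0 → root in [0.518000, 0.614000]
step 3: m = 0.566000, f(m) = -0.004947 < 0 → root in [0.518000, 0.566000]
step 4: m = 0.542000, f(m) = 0.043679 > 0 → root in [0.542000, 0.566000]
Midpoint of [0.542000, 0.566000] = 0.554000

0.55400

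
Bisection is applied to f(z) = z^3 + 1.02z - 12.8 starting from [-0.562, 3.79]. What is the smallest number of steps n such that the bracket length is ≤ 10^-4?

Initial width b − a = 3.79 − -0.562 = 4.352000.
After n steps the width is (b−a)/2^n; need (b−a)/2^n ≤ 10^-4.
So n ≥ log₂(4.352000/10^-4) = log₂(43520.0000) ≈ 15.4094.
Hence n = 16.

16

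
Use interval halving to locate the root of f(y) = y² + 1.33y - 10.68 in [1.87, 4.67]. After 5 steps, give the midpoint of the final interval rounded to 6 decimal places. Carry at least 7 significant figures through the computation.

2.701250

f(1.870000) = -4.696000, f(4.670000) = 17.340000 (opposite signs)
step 1: m = 3.270000, f(m) = 4.362000 > 0 → root in [1.870000, 3.270000]
step 2: m = 2.570000, f(m) = -0.657000 < 0 → root in [2.570000, 3.270000]
step 3: m = 2.920000, f(m) = 1.730000 > 0 → root in [2.570000, 2.920000]
step 4: m = 2.745000, f(m) = 0.505875 > 0 → root in [2.570000, 2.745000]
step 5: m = 2.657500, f(m) = -0.083219 < 0 → root in [2.657500, 2.745000]
Midpoint of [2.657500, 2.745000] = 2.701250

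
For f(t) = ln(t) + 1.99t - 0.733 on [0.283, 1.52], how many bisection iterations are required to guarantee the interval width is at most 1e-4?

Initial width b − a = 1.52 − 0.283 = 1.237000.
After n steps the width is (b−a)/2^n; need (b−a)/2^n ≤ 1e-4.
So n ≥ log₂(1.237000/1e-4) = log₂(12370.0000) ≈ 13.5946.
Hence n = 14.

14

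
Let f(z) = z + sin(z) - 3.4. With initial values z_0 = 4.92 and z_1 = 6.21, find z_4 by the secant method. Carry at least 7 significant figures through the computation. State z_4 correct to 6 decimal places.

f(z_0) = 0.541474, f(z_1) = 2.736880
z_2 = 6.210000 - (2.736880)·(6.210000 - 4.920000)/(2.736880 - (0.541474)) = 4.601835; f(z_2) = 0.207940
z_3 = 4.601835 - (0.207940)·(4.601835 - 6.210000)/(0.207940 - (2.736880)) = 4.469605; f(z_3) = 0.098933
z_4 = 4.469605 - (0.098933)·(4.469605 - 4.601835)/(0.098933 - (0.207940)) = 4.349596; f(z_4) = 0.014687

4.349596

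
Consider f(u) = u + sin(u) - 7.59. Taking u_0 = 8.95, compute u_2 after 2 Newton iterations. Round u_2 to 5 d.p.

f'(u) = 1 + cos(u)
u_0 = 8.950000: f = 1.817141, f' = 0.110606 → u_1 = 8.950000 - (1.817141)/(0.110606) = -7.478991
u_1 = -7.478991: f = -15.999503, f' = 1.366263 → u_2 = -7.478991 - (-15.999503)/(1.366263) = 4.231417

4.23142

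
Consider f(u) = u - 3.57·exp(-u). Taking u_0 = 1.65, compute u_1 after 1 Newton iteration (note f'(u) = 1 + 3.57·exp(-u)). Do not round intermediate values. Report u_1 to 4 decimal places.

1.0779

u_0 = 1.650000: f = 0.964382, f' = 1.685618 → u_1 = 1.650000 - (0.964382)/(1.685618) = 1.077876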